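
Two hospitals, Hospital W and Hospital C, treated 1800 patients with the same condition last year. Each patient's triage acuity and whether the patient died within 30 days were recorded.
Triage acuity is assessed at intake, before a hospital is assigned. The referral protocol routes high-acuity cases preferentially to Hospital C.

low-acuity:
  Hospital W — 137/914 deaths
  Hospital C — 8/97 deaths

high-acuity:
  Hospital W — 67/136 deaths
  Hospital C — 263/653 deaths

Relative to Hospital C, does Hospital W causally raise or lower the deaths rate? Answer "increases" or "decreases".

Within every triage acuity level Hospital C has the lower rate, yet pooled Hospital W does — Simpson's reversal.
The imbalance in triage acuity arose from how patients were allocated, not from anything the hospital did; and triage acuity independently affects the outcome. The pooled gap is confounded — condition on triage acuity.
Within each level — low-acuity: 15.0% vs 8.2%; high-acuity: 49.3% vs 40.3% — Hospital C is lower every time.

increases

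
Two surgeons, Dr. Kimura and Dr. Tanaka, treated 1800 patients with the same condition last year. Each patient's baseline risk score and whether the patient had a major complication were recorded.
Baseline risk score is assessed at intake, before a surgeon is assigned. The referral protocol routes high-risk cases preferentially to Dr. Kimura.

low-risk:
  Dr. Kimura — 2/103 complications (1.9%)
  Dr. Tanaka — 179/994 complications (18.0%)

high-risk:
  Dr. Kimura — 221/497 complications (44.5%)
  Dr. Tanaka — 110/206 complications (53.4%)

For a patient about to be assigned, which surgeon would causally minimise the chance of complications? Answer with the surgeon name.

Dr. Kimura

Dr. Kimura is lower inside every baseline risk score stratum but Dr. Tanaka is lower in aggregate. Whether to stratify depends on how baseline risk score relates to the surgeon.
Baseline risk score is set before the surgeon has any effect — it is not caused by the surgeon — and it independently drives the outcome. That makes it a confounder, so the causal comparison is within baseline risk score levels.
Within each level — low-risk: 1.9% vs 18.0%; high-risk: 44.5% vs 53.4% — Dr. Kimura is lower every time.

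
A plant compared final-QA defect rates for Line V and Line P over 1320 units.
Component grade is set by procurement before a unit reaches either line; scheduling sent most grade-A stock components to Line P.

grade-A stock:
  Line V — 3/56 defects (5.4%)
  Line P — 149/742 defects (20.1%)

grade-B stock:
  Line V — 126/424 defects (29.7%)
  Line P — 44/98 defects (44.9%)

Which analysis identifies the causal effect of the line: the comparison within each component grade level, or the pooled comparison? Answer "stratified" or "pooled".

The imbalance in component grade arose from how units were allocated, not from anything the line did; and component grade independently affects the outcome. The pooled gap is confounded — condition on component grade.
Within each level — grade-A stock: 5.4% vs 20.1%; grade-B stock: 29.7% vs 44.9% — Line V is lower every time.

stratified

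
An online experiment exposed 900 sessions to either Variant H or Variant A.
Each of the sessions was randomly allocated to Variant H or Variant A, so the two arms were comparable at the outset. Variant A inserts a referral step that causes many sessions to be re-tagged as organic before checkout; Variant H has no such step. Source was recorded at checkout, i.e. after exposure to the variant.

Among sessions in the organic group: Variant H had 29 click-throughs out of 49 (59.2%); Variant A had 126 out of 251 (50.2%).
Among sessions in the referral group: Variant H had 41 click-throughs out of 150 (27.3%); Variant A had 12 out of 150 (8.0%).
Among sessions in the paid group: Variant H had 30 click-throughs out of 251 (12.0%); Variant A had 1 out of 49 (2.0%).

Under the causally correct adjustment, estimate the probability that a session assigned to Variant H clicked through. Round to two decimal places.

Because the variant influences traffic source, traffic source is a post-treatment mediator, not a confounder. Stratifying on it would bias the estimate; the causal effect is the crude pooled difference.
So P(outcome | do(Variant H)) is just the pooled rate for Variant H: 100/450 = 0.222.

0.22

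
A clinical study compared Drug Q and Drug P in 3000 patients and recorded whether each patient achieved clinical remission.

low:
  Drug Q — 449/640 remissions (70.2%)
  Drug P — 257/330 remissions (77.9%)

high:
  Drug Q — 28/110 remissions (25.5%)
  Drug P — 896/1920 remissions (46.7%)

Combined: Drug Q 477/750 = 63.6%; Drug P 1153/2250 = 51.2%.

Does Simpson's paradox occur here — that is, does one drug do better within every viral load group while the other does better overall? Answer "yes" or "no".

yes

Within each viral load level (low 70.2% vs 77.9%; high 25.5% vs 46.7%), Drug P has the higher rate every time. Pooled: 63.6% vs 51.2% — Drug Q has the higher rate overall. The two comparisons disagree.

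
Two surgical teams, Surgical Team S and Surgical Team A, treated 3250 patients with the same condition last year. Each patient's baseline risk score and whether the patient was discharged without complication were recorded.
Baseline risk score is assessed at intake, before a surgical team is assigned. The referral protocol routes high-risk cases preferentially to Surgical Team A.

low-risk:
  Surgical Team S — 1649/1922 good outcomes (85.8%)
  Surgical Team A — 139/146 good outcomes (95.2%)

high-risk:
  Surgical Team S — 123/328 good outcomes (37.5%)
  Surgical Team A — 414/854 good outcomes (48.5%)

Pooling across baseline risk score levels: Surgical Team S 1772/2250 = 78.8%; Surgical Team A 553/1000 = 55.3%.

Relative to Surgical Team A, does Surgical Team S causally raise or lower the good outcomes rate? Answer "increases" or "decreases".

decreases

Nothing the surgical team does changes baseline risk score; the imbalance is an allocation artefact. With baseline risk score also predicting the outcome, the pooled figure is confounded, and the within-stratum comparison is the causal one.
Within each level — low-risk: 85.8% vs 95.2%; high-risk: 37.5% vs 48.5% — Surgical Team A is higher every time.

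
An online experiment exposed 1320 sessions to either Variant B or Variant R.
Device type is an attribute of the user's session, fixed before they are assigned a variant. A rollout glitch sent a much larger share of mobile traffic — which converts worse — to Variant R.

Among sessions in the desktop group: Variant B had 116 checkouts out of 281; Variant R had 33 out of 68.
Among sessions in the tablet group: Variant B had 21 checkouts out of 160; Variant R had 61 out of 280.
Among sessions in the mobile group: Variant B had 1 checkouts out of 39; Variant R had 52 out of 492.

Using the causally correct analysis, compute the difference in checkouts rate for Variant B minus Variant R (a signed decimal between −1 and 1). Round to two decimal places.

-0.08

Device type differs across variants for reasons unrelated to any effect of the variant itself, and it separately predicts the outcome — a classic confounder. We must compare within device type levels.
Adjusting over the population distribution of device type: 0.264·(0.413−0.485) + 0.333·(0.131−0.218) + 0.402·(0.026−0.106) = -0.080.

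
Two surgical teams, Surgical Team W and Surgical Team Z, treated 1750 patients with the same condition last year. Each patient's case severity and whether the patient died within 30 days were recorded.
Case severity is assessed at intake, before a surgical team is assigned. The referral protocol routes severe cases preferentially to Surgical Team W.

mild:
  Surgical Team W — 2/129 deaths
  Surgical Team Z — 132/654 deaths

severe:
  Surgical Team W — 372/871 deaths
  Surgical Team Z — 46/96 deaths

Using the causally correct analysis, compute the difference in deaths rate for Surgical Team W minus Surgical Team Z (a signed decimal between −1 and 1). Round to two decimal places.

Nothing the surgical team does changes case severity; the imbalance is an allocation artefact. With case severity also predicting the outcome, the pooled figure is confounded, and the within-stratum comparison is the causal one.
Adjusting over the population distribution of case severity: 0.447·(0.016−0.202) + 0.553·(0.427−0.479) = -0.112.

-0.11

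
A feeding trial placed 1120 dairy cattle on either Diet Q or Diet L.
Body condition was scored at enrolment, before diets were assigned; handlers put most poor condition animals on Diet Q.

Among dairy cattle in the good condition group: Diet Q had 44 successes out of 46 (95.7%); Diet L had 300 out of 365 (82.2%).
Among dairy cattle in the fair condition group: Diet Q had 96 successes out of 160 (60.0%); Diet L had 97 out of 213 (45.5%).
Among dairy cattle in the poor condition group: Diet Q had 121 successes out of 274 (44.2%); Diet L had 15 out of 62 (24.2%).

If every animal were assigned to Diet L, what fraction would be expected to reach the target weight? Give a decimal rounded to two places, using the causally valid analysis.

0.53

Starting body condition satisfies the back-door criterion: it is not a descendant of the diet, and it blocks the spurious path from diet to outcome. Adjusting for it (i.e., using the within-starting body condition rates) gives the causal effect.
Standardising Diet L to the population starting body condition mix: 0.367·300/365 + 0.333·97/213 + 0.300·15/62 = 0.526.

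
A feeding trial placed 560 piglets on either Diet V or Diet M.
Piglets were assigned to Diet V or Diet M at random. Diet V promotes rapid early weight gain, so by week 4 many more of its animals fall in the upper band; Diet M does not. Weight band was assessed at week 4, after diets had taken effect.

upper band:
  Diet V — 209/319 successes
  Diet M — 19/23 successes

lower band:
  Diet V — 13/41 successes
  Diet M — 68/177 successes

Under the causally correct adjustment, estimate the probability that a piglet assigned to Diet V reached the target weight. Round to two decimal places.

0.62

Diet M is higher inside every week-4 weight band stratum but Diet V is higher in aggregate. Whether to stratify depends on how week-4 weight band relates to the diet.
Week-4 weight band here is a post-treatment variable shaped by the diet; conditioning on it would introduce bias rather than remove it. The overall comparison is the causal one.
So P(outcome | do(Diet V)) is just the pooled rate for Diet V: 222/360 = 0.617.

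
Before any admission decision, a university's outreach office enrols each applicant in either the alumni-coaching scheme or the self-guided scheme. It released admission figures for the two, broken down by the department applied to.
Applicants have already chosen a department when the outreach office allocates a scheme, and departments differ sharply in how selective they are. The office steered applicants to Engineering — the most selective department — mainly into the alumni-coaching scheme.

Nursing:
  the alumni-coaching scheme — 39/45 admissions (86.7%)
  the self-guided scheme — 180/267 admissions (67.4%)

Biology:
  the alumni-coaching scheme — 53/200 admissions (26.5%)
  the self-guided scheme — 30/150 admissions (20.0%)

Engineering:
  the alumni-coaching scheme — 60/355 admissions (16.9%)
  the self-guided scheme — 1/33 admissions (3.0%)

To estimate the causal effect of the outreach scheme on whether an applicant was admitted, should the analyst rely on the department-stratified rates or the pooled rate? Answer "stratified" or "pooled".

stratified

Department is set before the outreach scheme has any effect — it is not caused by the outreach scheme — and it independently drives the outcome. That makes it a confounder, so the causal comparison is within department levels.
Within each level — Nursing: 86.7% vs 67.4%; Biology: 26.5% vs 20.0%; Engineering: 16.9% vs 3.0% — the alumni-coaching scheme is higher every time.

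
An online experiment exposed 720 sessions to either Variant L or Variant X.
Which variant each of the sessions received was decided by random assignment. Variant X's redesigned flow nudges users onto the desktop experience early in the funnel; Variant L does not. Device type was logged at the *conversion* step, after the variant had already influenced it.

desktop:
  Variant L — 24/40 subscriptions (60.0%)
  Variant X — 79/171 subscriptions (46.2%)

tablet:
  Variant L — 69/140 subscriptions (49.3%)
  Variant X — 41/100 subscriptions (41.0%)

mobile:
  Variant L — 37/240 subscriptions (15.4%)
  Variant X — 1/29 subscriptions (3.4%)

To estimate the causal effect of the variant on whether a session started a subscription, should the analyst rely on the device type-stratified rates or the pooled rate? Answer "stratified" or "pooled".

Stratifying would compare variants among sessions the variants themselves sorted into device type groups — a form of selection on an intermediate. The unconditioned pooled rates give the total causal effect.
Pooled: Variant L 31.0% vs Variant X 40.3%; Variant X is higher overall.

pooled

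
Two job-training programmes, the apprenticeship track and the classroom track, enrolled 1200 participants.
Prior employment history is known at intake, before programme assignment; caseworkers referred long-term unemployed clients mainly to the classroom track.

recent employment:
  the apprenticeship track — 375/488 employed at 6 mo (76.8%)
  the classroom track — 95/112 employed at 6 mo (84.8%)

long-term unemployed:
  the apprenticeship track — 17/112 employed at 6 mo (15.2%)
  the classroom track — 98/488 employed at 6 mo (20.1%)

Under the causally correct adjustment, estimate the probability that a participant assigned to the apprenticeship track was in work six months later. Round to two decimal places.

0.46

The stratified and pooled comparisons disagree (the classroom track wins within each prior employment history; the apprenticeship track wins overall), so the answer turns on the causal role of prior employment history.
Prior employment history differs across programmes for reasons unrelated to any effect of the programme itself, and it separately predicts the outcome — a classic confounder. We must compare within prior employment history levels.
Standardising the apprenticeship track to the population prior employment history mix: 0.500·375/488 + 0.500·17/112 = 0.460.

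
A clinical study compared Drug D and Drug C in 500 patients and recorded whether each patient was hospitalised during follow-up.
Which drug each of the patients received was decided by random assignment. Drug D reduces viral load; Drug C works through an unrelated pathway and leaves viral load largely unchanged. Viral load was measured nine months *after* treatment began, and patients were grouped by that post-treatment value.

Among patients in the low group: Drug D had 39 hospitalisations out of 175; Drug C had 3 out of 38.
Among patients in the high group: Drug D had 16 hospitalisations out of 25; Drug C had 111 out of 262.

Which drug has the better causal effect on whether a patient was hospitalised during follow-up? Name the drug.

Viral load lies on the pathway drug → viral load → outcome, so adjusting for it blocks the indirect effect. For the total causal effect of drug, use the unadjusted pooled rates.
Pooled: Drug D 27.5% vs Drug C 38.0%; Drug D is lower overall.

Drug D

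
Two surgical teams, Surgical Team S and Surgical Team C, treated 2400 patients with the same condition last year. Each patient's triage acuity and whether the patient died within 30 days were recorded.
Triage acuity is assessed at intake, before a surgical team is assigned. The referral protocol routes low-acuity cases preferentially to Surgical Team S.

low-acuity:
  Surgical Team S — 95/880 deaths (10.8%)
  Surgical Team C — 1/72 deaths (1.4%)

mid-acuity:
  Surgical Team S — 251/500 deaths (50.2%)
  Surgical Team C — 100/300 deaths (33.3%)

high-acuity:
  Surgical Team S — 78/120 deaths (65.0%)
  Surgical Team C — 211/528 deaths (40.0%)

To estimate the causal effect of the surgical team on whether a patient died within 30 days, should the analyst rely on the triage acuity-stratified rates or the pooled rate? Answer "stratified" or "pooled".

The triage acuity-specific comparison favours Surgical Team C throughout, but the pooled figures favour Surgical Team S. The question is whether to condition on triage acuity.
The imbalance in triage acuity arose from how patients were allocated, not from anything the surgical team did; and triage acuity independently affects the outcome. The pooled gap is confounded — condition on triage acuity.
Within each level — low-acuity: 10.8% vs 1.4%; mid-acuity: 50.2% vs 33.3%; high-acuity: 65.0% vs 40.0% — Surgical Team C is lower every time.

stratified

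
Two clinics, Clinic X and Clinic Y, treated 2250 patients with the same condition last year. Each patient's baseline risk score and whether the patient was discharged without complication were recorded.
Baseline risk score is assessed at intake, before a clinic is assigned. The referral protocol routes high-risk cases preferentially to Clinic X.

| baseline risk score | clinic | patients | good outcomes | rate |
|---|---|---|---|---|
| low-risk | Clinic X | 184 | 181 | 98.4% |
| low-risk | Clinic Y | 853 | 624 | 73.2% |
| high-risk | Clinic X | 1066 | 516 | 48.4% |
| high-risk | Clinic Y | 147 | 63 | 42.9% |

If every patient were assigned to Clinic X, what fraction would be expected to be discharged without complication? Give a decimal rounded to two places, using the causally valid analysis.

0.71

Nothing the clinic does changes baseline risk score; the imbalance is an allocation artefact. With baseline risk score also predicting the outcome, the pooled figure is confounded, and the within-stratum comparison is the causal one.
Standardising Clinic X to the population baseline risk score mix: 0.461·181/184 + 0.539·516/1066 = 0.714.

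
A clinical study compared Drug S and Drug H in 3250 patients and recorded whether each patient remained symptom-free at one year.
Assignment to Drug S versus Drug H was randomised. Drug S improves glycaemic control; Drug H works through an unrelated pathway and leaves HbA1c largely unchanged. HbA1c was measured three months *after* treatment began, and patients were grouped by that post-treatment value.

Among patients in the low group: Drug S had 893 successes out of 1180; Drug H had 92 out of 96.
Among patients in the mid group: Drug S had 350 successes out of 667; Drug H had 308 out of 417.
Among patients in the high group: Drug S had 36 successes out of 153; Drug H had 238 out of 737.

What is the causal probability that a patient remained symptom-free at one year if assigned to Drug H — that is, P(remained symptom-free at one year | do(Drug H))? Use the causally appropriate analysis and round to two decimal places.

The distribution of HbA1c is itself part of what the drug does — it is an intermediate outcome. Holding it fixed would remove that part of the effect; the total effect is the pooled difference.
So P(outcome | do(Drug H)) is just the pooled rate for Drug H: 638/1250 = 0.510.

0.51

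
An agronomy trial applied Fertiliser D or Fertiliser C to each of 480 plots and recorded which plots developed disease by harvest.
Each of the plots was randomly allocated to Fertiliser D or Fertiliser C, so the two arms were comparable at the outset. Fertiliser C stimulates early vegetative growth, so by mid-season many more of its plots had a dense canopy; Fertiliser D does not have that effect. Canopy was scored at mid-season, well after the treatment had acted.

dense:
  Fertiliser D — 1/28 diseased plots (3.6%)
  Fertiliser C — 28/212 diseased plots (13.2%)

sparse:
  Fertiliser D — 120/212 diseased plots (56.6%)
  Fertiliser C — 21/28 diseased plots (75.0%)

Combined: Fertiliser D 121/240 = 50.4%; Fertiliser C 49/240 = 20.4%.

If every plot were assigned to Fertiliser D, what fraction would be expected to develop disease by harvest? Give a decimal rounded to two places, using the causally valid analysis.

0.50

Within every mid-season canopy level Fertiliser D has the lower rate, yet pooled Fertiliser C does — Simpson's reversal.
Mid-season canopy is downstream of the fertiliser. One should not condition on a consequence of treatment, so the overall rates are the right comparison.
So P(outcome | do(Fertiliser D)) is just the pooled rate for Fertiliser D: 121/240 = 0.504.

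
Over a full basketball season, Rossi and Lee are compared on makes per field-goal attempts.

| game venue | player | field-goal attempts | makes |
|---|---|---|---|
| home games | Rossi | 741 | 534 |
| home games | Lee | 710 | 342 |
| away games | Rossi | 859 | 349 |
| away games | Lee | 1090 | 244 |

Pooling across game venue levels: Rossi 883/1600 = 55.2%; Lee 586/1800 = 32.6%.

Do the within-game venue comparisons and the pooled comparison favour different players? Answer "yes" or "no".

no

Within each game venue level (home games 72.1% vs 48.2%; away games 40.6% vs 22.4%), Rossi has the higher rate every time. Pooled: 55.2% vs 32.6% — Rossi has the higher rate overall. They agree.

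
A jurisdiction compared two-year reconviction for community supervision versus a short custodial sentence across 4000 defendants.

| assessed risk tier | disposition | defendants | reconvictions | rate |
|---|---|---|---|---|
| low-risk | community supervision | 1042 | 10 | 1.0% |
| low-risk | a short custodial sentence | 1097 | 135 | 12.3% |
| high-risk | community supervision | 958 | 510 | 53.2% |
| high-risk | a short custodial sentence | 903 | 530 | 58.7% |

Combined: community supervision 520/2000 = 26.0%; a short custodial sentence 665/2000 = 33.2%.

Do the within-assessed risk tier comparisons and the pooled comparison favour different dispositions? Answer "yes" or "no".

Within each assessed risk tier level (low-risk 1.0% vs 12.3%; high-risk 53.2% vs 58.7%), community supervision has the lower rate every time. Pooled: 26.0% vs 33.2% — community supervision has the lower rate overall. They agree.

no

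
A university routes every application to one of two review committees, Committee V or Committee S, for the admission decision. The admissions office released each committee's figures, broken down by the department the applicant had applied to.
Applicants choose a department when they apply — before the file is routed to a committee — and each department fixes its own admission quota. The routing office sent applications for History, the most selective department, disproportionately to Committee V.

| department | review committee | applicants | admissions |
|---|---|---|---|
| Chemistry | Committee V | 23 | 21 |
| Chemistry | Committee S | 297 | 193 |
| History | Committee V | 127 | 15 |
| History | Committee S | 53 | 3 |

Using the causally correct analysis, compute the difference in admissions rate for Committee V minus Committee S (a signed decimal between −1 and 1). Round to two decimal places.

Since department is a pre-existing factor (not a product of the review committee) and it affects the outcome on its own, it is a confounder. The stratified rates, not the pooled rate, identify the causal effect.
Adjusting over the population distribution of department: 0.640·(0.913−0.650) + 0.360·(0.118−0.057) = +0.191.

+0.19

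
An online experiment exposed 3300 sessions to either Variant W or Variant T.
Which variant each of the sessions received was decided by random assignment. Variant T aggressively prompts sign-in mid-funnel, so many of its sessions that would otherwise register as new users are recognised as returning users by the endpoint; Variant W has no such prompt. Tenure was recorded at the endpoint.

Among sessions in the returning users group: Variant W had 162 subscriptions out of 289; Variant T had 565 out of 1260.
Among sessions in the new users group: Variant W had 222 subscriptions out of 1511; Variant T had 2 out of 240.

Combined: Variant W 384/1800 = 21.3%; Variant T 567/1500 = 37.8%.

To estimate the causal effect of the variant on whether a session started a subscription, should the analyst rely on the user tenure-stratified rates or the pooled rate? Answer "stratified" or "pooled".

pooled

User tenure here is a post-treatment variable shaped by the variant; conditioning on it would introduce bias rather than remove it. The overall comparison is the causal one.
Pooled: Variant W 21.3% vs Variant T 37.8%; Variant T is higher overall.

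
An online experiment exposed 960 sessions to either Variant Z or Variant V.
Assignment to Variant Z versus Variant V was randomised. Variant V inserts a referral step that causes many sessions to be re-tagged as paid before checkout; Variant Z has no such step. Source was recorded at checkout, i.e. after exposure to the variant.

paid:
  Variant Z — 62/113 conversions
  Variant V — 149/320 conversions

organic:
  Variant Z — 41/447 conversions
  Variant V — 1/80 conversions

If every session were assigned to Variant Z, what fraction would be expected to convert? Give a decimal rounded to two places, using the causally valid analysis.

The stratified and pooled comparisons disagree (Variant Z wins within each traffic source; Variant V wins overall), so the answer turns on the causal role of traffic source.
Stratifying would compare variants among sessions the variants themselves sorted into traffic source groups — a form of selection on an intermediate. The unconditioned pooled rates give the total causal effect.
So P(outcome | do(Variant Z)) is just the pooled rate for Variant Z: 103/560 = 0.184.

0.18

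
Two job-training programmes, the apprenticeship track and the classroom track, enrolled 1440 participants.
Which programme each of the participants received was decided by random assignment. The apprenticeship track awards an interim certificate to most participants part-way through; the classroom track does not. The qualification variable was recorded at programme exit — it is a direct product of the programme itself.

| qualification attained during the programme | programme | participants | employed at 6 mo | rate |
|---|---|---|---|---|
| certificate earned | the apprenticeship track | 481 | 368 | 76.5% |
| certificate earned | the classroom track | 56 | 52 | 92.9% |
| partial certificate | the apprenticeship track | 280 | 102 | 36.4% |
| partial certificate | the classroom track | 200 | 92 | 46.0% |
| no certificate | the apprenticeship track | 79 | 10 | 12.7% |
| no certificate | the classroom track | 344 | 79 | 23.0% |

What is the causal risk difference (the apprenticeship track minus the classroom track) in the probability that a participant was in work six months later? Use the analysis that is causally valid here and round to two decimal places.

+0.20

Because the programme influences qualification attained during the programme, qualification attained during the programme is a post-treatment mediator, not a confounder. Stratifying on it would bias the estimate; the causal effect is the crude pooled difference.
The causal difference is the pooled difference: 0.571 − 0.372 = +0.200.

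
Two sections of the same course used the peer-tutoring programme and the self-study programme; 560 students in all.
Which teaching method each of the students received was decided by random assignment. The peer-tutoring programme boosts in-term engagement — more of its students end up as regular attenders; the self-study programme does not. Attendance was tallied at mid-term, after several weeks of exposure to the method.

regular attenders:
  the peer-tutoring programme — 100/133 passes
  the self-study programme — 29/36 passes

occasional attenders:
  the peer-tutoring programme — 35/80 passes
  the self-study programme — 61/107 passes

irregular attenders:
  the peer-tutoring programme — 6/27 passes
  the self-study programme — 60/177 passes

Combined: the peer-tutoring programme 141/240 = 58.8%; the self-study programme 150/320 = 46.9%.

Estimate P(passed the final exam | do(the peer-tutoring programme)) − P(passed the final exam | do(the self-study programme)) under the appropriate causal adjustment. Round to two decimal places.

+0.12

The mid-term attendance-specific comparison favours the self-study programme throughout, but the pooled figures favour the peer-tutoring programme. The question is whether to condition on mid-term attendance.
Mid-term attendance is recorded after the teaching method and is itself shifted by it — it sits on the causal path from teaching method to outcome. Conditioning on a mediator would strip out part of the effect we want; the pooled comparison gives the total causal effect.
The causal difference is the pooled difference: 0.588 − 0.469 = +0.119.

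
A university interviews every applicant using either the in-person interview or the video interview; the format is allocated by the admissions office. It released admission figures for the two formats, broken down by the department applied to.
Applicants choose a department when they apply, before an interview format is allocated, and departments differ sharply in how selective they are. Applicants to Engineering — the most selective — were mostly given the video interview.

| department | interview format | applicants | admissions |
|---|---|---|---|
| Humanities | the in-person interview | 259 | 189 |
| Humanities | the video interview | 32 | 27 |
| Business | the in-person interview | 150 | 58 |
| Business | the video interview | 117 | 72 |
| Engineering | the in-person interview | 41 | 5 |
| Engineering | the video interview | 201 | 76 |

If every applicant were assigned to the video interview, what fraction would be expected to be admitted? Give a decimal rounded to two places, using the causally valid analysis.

0.63

The stratified and pooled comparisons disagree (the video interview wins within each department; the in-person interview wins overall), so the answer turns on the causal role of department.
Since department is a pre-existing factor (not a product of the interview format) and it affects the outcome on its own, it is a confounder. The stratified rates, not the pooled rate, identify the causal effect.
Standardising the video interview to the population department mix: 0.364·27/32 + 0.334·72/117 + 0.302·76/201 = 0.627.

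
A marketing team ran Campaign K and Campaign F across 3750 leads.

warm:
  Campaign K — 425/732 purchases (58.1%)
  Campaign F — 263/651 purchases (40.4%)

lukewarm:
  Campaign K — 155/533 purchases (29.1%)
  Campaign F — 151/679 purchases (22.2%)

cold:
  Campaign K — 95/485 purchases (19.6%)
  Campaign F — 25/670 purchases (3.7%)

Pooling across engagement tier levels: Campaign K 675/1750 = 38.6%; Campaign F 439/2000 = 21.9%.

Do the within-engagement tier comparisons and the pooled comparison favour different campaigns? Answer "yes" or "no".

Within each engagement tier level (warm 58.1% vs 40.4%; lukewarm 29.1% vs 22.2%; cold 19.6% vs 3.7%), Campaign K has the higher rate every time. Pooled: 38.6% vs 21.9% — Campaign K has the higher rate overall. They agree.

no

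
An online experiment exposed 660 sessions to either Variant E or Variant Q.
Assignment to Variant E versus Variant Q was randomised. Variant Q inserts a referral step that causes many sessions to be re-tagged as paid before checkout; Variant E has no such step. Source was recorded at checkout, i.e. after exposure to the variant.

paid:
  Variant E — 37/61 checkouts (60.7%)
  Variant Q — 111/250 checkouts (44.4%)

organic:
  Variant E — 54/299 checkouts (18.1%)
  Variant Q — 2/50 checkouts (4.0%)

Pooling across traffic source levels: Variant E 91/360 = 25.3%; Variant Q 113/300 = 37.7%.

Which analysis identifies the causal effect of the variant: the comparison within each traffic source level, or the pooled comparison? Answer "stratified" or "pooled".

Because the variant influences traffic source, traffic source is a post-treatment mediator, not a confounder. Stratifying on it would bias the estimate; the causal effect is the crude pooled difference.
Pooled: Variant E 25.3% vs Variant Q 37.7%; Variant Q is higher overall.

pooled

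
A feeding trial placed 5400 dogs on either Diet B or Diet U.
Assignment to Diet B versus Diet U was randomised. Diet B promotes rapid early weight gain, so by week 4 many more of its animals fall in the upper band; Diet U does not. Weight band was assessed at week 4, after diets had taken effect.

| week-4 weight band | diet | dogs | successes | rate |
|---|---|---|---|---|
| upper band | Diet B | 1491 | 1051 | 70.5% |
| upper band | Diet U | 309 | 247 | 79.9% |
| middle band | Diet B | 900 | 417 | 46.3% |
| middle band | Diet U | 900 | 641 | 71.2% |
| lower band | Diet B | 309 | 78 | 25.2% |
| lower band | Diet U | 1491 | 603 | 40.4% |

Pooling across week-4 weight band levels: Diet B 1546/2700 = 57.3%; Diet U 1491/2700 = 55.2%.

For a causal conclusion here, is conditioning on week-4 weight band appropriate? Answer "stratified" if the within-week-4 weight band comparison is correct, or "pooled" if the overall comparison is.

Stratifying would compare diets among dogs the diets themselves sorted into week-4 weight band groups — a form of selection on an intermediate. The unconditioned pooled rates give the total causal effect.
Pooled: Diet B 57.3% vs Diet U 55.2%; Diet B is higher overall.

pooled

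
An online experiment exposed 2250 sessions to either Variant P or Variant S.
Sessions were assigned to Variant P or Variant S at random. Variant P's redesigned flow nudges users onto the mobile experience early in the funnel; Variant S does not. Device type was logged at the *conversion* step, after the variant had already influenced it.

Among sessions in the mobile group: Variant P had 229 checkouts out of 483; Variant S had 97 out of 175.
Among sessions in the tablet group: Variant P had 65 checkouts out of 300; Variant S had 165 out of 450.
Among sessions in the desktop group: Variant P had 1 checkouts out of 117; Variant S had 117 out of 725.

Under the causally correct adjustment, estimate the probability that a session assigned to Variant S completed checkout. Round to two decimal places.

Device type lies on the pathway variant → device type → outcome, so adjusting for it blocks the indirect effect. For the total causal effect of variant, use the unadjusted pooled rates.
So P(outcome | do(Variant S)) is just the pooled rate for Variant S: 379/1350 = 0.281.

0.28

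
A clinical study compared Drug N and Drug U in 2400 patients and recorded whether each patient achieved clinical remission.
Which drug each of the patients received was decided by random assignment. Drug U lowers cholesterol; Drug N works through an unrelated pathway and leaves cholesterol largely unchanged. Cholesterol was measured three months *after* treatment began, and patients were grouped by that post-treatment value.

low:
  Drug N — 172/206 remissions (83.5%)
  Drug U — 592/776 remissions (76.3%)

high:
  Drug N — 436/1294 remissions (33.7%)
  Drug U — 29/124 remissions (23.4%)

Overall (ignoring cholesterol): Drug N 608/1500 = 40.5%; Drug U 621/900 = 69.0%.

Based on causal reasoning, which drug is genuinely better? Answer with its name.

The cholesterol-specific comparison favours Drug N throughout, but the pooled figures favour Drug U. The question is whether to condition on cholesterol.
Stratifying would compare drugs among patients the drugs themselves sorted into cholesterol groups — a form of selection on an intermediate. The unconditioned pooled rates give the total causal effect.
Pooled: Drug N 40.5% vs Drug U 69.0%; Drug U is higher overall.

Drug U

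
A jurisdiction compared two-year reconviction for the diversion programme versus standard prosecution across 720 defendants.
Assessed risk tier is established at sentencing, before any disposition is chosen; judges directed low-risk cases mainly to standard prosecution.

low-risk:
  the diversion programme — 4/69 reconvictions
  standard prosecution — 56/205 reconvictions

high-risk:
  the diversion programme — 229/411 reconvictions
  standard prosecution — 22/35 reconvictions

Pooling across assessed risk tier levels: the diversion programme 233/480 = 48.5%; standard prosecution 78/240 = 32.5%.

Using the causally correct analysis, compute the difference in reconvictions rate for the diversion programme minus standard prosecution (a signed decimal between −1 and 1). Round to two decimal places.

the diversion programme is lower inside every assessed risk tier stratum but standard prosecution is lower in aggregate. Whether to stratify depends on how assessed risk tier relates to the disposition.
Since assessed risk tier is a pre-existing factor (not a product of the disposition) and it affects the outcome on its own, it is a confounder. The stratified rates, not the pooled rate, identify the causal effect.
Adjusting over the population distribution of assessed risk tier: 0.381·(0.058−0.273) + 0.619·(0.557−0.629) = -0.126.

-0.13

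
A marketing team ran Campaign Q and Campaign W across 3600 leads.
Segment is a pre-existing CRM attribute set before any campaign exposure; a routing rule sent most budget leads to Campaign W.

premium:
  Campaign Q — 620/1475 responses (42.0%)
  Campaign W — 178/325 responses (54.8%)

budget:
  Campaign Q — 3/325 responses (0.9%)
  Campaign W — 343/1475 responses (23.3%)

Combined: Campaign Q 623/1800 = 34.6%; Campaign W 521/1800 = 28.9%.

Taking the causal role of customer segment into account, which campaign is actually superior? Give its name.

Campaign W

Nothing the campaign does changes customer segment; the imbalance is an allocation artefact. With customer segment also predicting the outcome, the pooled figure is confounded, and the within-stratum comparison is the causal one.
Within each level — premium: 42.0% vs 54.8%; budget: 0.9% vs 23.3% — Campaign W is higher every time.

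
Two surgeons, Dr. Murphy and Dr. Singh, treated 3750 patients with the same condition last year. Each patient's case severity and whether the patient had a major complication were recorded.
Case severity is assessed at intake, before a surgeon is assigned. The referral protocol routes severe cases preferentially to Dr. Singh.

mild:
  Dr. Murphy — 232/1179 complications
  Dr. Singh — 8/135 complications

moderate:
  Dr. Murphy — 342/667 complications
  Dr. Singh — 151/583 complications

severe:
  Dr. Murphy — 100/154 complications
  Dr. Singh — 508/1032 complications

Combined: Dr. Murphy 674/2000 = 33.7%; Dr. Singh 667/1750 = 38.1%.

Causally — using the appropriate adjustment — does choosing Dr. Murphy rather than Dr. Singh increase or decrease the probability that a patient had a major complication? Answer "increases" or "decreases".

Within every case severity level Dr. Singh has the lower rate, yet pooled Dr. Murphy does — Simpson's reversal.
Case severity differs across surgeons for reasons unrelated to any effect of the surgeon itself, and it separately predicts the outcome — a classic confounder. We must compare within case severity levels.
Within each level — mild: 19.7% vs 5.9%; moderate: 51.3% vs 25.9%; severe: 64.9% vs 49.2% — Dr. Singh is lower every time.

increases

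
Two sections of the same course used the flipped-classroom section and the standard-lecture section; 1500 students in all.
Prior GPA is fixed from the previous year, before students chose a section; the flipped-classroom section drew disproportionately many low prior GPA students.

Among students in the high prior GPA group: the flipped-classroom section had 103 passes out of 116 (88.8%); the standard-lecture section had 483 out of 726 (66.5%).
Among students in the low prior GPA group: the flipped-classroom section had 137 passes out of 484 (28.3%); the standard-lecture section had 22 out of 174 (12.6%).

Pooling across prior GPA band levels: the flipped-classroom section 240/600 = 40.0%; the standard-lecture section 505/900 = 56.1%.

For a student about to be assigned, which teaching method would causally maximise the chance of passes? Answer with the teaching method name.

Here prior GPA band is a common cause — it drives both which teaching method a case falls under and the outcome. The crude comparison mixes populations; the stratum-specific rates are the causally relevant ones.
Within each level — high prior GPA: 88.8% vs 66.5%; low prior GPA: 28.3% vs 12.6% — the flipped-classroom section is higher every time.

the flipped-classroom section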